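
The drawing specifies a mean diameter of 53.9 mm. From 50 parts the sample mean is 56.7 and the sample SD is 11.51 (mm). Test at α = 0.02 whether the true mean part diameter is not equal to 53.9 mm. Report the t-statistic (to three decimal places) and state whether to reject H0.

H0: μ = 53.9; H1: μ ≠ 53.9 (one-sample t-test, two-sided).
t = (x̄ − μ₀)/(s/√n) = (56.7 − 53.9)/(11.51/√50) = 1.720
df = n − 1 = 49
Two-sided p-value ≈ 0.0917
Since p ≈ 0.0917 > α = 0.02, fail to reject H0; the evidence is not statistically significant.

t = 1.720; fail to reject H0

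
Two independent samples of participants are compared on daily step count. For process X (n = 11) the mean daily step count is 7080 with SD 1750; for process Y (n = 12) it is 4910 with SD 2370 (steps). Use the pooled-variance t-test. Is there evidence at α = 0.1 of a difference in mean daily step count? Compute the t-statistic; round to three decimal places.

2.478

Let group 1 = process X, group 2 = process Y. H0: μ_1 = μ_2; H1: μ_1 ≠ μ_2 (two-sample pooled-variance t-test, two-sided).
s_p² = [(11−1)·1750² + (12−1)·2370²]/(11+12−2) = 4400520
t = (7080 − 4910)/√[4400520·(1/11 + 1/12)] = 2.478
df = n₁ + n₂ − 2 = 21
Two-sided p-value ≈ 0.022
Since p ≈ 0.022 < α = 0.1, reject H0; the evidence is statistically significant.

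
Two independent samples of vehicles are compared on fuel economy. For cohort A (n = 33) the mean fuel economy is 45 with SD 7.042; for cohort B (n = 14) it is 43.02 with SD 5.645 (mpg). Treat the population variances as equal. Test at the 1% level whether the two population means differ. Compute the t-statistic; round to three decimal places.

Let group 1 = cohort A, group 2 = cohort B. H0: μ_1 = μ_2; H1: μ_1 ≠ μ_2 (two-sample pooled-variance t-test, two-sided).
s_p² = [(33−1)·7.042² + (14−1)·5.645²]/(33+14−2) = 44.4696
t = (45 − 43.02)/√[44.4696·(1/33 + 1/14)] = 0.931
df = n₁ + n₂ − 2 = 45
Two-sided p-value ≈ 0.3569
Since p ≈ 0.3569 > α = 0.01, fail to reject H0; the data do not provide sufficient evidence against H0.

0.931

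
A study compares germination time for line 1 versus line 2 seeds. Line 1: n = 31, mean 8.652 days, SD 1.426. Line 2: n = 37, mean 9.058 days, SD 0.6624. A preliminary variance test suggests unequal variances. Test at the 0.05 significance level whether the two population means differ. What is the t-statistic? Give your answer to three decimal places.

Let group 1 = line 1, group 2 = line 2. H0: μ_1 = μ_2; H1: μ_1 ≠ μ_2 (Welch's two-sample t-test, two-sided).
t = (x̄_1 − x̄_2)/√(s_1²/n_1 + s_2²/n_2) = (8.652 − 9.058)/√(1.426²/31 + 0.6624²/37) = -1.459
Welch–Satterthwaite df ≈ 40.72
Two-sided p-value ≈ 0.1523
Since p ≈ 0.1523 > α = 0.05, fail to reject H0; the data do not provide sufficient evidence against H0.

-1.459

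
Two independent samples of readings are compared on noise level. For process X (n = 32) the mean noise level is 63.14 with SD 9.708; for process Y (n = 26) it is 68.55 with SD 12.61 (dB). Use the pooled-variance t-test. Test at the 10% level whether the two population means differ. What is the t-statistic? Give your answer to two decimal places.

-1.85

Let group 1 = process X, group 2 = process Y. H0: μ_1 = μ_2; H1: μ_1 ≠ μ_2 (two-sample pooled-variance t-test, two-sided).
s_p² = [(32−1)·9.708² + (26−1)·12.61²]/(32+26−2) = 123.159
t = (63.14 − 68.55)/√[123.159·(1/32 + 1/26)] = -1.85
df = n₁ + n₂ − 2 = 56
Two-sided p-value ≈ 0.0701
Since p ≈ 0.0701 < α = 0.1, reject H0; the evidence is statistically significant.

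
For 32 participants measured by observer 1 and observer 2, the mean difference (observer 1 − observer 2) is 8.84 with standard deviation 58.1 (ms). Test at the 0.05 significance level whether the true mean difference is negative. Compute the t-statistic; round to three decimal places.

0.861

H0: μ_d = 0; H1: μ_d < 0 (paired t-test on the differences, left-tailed).
t = d̄/(s_d/√n) = 8.84/(58.1/√32) = 0.861
df = n − 1 = 31
p-value = P(T ≤ 0.861) ≈ 0.802
Since p ≈ 0.802 > α = 0.05, fail to reject H0; the evidence is not statistically significant.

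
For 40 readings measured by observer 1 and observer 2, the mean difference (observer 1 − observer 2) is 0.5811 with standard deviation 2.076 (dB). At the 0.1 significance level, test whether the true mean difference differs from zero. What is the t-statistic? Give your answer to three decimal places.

1.770

H0: μ_d = 0; H1: μ_d ≠ 0 (paired t-test on the differences, two-sided).
t = d̄/(s_d/√n) = 0.5811/(2.076/√40) = 1.770
df = n − 1 = 39
Two-sided p-value ≈ 0.084
Since p ≈ 0.084 < α = 0.1, reject H0; the evidence is statistically significant.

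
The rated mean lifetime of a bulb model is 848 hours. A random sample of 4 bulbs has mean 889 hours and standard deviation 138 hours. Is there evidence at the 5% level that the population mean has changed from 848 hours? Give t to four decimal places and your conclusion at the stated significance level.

H0: μ = 848; H1: μ ≠ 848 (one-sample t-test, two-sided).
t = (x̄ − μ₀)/(s/√n) = (889 − 848)/(138/√4) = 0.5942
df = n − 1 = 3
Two-sided p-value ≈ 0.594
Since p ≈ 0.594 > α = 0.05, fail to reject H0; the data do not provide sufficient evidence against H0.

t = 0.5942; fail to reject H0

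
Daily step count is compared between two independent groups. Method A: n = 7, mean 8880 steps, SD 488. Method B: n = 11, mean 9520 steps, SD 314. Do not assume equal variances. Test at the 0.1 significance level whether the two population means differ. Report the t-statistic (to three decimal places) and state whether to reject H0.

t = -3.087; reject H0

Let group 1 = method A, group 2 = method B. H0: μ_1 = μ_2; H1: μ_1 ≠ μ_2 (Welch's two-sample t-test, two-sided).
t = (x̄_1 − x̄_2)/√(s_1²/n_1 + s_2²/n_2) = (8880 − 9520)/√(488²/7 + 314²/11) = -3.087
Welch–Satterthwaite df ≈ 9.20
Two-sided p-value ≈ 0.0127
Since p ≈ 0.0127 < α = 0.1, reject H0; the evidence is statistically significant.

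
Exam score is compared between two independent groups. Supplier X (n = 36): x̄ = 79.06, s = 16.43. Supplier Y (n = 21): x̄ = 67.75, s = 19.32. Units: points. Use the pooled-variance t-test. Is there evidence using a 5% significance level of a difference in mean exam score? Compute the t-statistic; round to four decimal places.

Let group 1 = supplier X, group 2 = supplier Y. H0: μ_1 = μ_2; H1: μ_1 ≠ μ_2 (two-sample pooled-variance t-test, two-sided).
s_p² = [(36−1)·16.43² + (21−1)·19.32²]/(36+21−2) = 307.515
t = (79.06 − 67.75)/√[307.515·(1/36 + 1/21)] = 2.3488
df = n₁ + n₂ − 2 = 55
Two-sided p-value ≈ 0.022
Since p ≈ 0.022 < α = 0.05, reject H0; the data support H1.

2.3488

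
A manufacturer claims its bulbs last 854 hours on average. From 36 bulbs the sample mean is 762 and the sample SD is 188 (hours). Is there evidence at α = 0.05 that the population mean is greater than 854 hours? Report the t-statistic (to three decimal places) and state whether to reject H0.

H0: μ = 854; H1: μ > 854 (one-sample t-test, right-tailed).
t = (x̄ − μ₀)/(s/√n) = (762 − 854)/(188/√36) = -2.936
df = n − 1 = 35
p-value = P(T ≥ -2.936) ≈ 0.9971
Since p ≈ 0.9971 > α = 0.05, fail to reject H0; the data do not provide sufficient evidence against H0.

t = -2.936; fail to reject H0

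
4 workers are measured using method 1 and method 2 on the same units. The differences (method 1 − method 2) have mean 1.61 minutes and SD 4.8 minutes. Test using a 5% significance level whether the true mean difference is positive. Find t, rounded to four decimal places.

0.6708

H0: μ_d = 0; H1: μ_d > 0 (paired t-test on the differences, right-tailed).
t = d̄/(s_d/√n) = 1.61/(4.8/√4) = 0.6708
df = n − 1 = 3
p-value = P(T ≥ 0.6708) ≈ 0.2752
Since p ≈ 0.2752 > α = 0.05, fail to reject H0; the data do not provide sufficient evidence against H0.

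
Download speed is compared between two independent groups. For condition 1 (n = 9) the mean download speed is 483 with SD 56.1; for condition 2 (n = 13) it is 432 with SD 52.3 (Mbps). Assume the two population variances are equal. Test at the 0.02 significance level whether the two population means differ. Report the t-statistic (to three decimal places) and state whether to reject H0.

Let group 1 = condition 1, group 2 = condition 2. H0: μ_1 = μ_2; H1: μ_1 ≠ μ_2 (two-sample pooled-variance t-test, two-sided).
s_p² = [(9−1)·56.1² + (13−1)·52.3²]/(9+13−2) = 2900.06
t = (483 − 432)/√[2900.06·(1/9 + 1/13)] = 2.184
df = n₁ + n₂ − 2 = 20
Two-sided p-value ≈ 0.041
Since p ≈ 0.041 > α = 0.02, fail to reject H0; the evidence is not statistically significant.

t = 2.184; fail to reject H0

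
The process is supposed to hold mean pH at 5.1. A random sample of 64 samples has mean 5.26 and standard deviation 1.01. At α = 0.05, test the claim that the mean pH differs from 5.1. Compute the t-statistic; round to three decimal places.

1.267

H0: μ = 5.1; H1: μ ≠ 5.1 (one-sample t-test, two-sided).
t = (x̄ − μ₀)/(s/√n) = (5.26 − 5.1)/(1.01/√64) = 1.267
df = n − 1 = 63
Two-sided p-value ≈ 0.2097
Since p ≈ 0.2097 > α = 0.05, fail to reject H0; the evidence is not statistically significant.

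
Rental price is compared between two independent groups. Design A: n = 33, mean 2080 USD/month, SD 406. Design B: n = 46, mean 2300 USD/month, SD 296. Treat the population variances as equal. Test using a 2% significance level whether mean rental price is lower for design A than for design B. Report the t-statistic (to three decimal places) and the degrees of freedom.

t = -2.787, df = 77

Let group 1 = design A, group 2 = design B. H0: μ_1 = μ_2; H1: μ_1 < μ_2 (two-sample pooled-variance t-test, left-tailed).
s_p² = [(33−1)·406² + (46−1)·296²]/(33+46−2) = 119707
t = (2080 − 2300)/√[119707·(1/33 + 1/46)] = -2.787
df = n₁ + n₂ − 2 = 77
p-value = P(T ≤ -2.787) ≈ 0.0033
Since p ≈ 0.0033 < α = 0.02, reject H0; the data support H1.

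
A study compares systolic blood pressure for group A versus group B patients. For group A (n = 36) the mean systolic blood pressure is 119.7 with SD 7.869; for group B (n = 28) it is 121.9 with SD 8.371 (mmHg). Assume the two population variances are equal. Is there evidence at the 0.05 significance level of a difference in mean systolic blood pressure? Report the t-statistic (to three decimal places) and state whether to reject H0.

t = -1.079; fail to reject H0

Let group 1 = group A, group 2 = group B. H0: μ_1 = μ_2; H1: μ_1 ≠ μ_2 (two-sample pooled-variance t-test, two-sided).
s_p² = [(36−1)·7.869² + (28−1)·8.371²]/(36+28−2) = 65.4714
t = (119.7 − 121.9)/√[65.4714·(1/36 + 1/28)] = -1.079
df = n₁ + n₂ − 2 = 62
Two-sided p-value ≈ 0.2848
Since p ≈ 0.2848 > α = 0.05, fail to reject H0; the evidence is not statistically significant.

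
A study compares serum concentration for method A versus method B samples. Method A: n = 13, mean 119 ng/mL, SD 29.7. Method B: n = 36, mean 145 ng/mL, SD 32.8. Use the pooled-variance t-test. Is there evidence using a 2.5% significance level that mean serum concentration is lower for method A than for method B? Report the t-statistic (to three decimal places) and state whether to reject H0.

t = -2.508; reject H0

Let group 1 = method A, group 2 = method B. H0: μ_1 = μ_2; H1: μ_1 < μ_2 (two-sample pooled-variance t-test, left-tailed).
s_p² = [(13−1)·29.7² + (36−1)·32.8²]/(13+36−2) = 1026.37
t = (119 − 145)/√[1026.37·(1/13 + 1/36)] = -2.508
df = n₁ + n₂ − 2 = 47
p-value = P(T ≤ -2.508) ≈ 0.008
Since p ≈ 0.008 < α = 0.025, reject H0; the evidence is statistically significant.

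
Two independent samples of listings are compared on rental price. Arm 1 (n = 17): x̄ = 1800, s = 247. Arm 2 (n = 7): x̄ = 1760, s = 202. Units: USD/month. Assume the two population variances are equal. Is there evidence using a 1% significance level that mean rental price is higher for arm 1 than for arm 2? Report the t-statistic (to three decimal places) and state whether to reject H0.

t = 0.378; fail to reject H0

Let group 1 = arm 1, group 2 = arm 2. H0: μ_1 = μ_2; H1: μ_1 > μ_2 (two-sample pooled-variance t-test, right-tailed).
s_p² = [(17−1)·247² + (7−1)·202²]/(17+7−2) = 55498.5
t = (1800 − 1760)/√[55498.5·(1/17 + 1/7)] = 0.378
df = n₁ + n₂ − 2 = 22
p-value = P(T ≥ 0.378) ≈ 0.354
Since p ≈ 0.354 > α = 0.01, fail to reject H0; the data do not provide sufficient evidence against H0.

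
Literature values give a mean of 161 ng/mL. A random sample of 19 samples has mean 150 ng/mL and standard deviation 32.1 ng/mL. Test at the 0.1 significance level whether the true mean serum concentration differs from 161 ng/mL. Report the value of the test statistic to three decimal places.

H0: μ = 161; H1: μ ≠ 161 (one-sample t-test, two-sided).
t = (x̄ − μ₀)/(s/√n) = (150 − 161)/(32.1/√19) = -1.494
df = n − 1 = 18
Two-sided p-value ≈ 0.1526
Since p ≈ 0.1526 > α = 0.1, fail to reject H0; the evidence is not statistically significant.

-1.494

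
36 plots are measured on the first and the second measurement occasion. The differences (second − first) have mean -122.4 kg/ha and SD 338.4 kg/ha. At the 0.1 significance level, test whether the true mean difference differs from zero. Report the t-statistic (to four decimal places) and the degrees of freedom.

t = -2.1702, df = 35

H0: μ_d = 0; H1: μ_d ≠ 0 (paired t-test on the differences, two-sided).
t = d̄/(s_d/√n) = -122.4/(338.4/√36) = -2.1702
df = n − 1 = 35
Two-sided p-value ≈ 0.037
Since p ≈ 0.037 < α = 0.1, reject H0; the data support H1.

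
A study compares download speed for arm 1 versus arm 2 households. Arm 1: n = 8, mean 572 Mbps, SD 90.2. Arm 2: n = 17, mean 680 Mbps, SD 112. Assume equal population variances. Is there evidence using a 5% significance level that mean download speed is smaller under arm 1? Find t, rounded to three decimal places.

Let group 1 = arm 1, group 2 = arm 2. H0: μ_1 = μ_2; H1: μ_1 < μ_2 (two-sample pooled-variance t-test, left-tailed).
s_p² = [(8−1)·90.2² + (17−1)·112²]/(8+17−2) = 11202.4
t = (572 − 680)/√[11202.4·(1/8 + 1/17)] = -2.380
df = n₁ + n₂ − 2 = 23
p-value = P(T ≤ -2.380) ≈ 0.0130
Since p ≈ 0.0130 < α = 0.05, reject H0; the data support H1.

-2.380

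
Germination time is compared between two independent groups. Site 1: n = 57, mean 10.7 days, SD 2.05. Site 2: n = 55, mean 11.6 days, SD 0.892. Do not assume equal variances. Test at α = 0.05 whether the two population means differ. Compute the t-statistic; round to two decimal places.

Let group 1 = site 1, group 2 = site 2. H0: μ_1 = μ_2; H1: μ_1 ≠ μ_2 (Welch's two-sample t-test, two-sided).
t = (x̄_1 − x̄_2)/√(s_1²/n_1 + s_2²/n_2) = (10.7 − 11.6)/√(2.05²/57 + 0.892²/55) = -3.03
Welch–Satterthwaite df ≈ 77.06
Two-sided p-value ≈ 0.0033
Since p ≈ 0.0033 < α = 0.05, reject H0; the data support H1.

-3.03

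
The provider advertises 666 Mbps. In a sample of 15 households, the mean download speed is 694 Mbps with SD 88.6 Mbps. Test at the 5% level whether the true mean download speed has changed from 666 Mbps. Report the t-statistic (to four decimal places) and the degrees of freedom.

H0: μ = 666; H1: μ ≠ 666 (one-sample t-test, two-sided).
t = (x̄ − μ₀)/(s/√n) = (694 − 666)/(88.6/√15) = 1.2240
df = n − 1 = 14
Two-sided p-value ≈ 0.241
Since p ≈ 0.241 > α = 0.05, fail to reject H0; the evidence is not statistically significant.

t = 1.2240, df = 14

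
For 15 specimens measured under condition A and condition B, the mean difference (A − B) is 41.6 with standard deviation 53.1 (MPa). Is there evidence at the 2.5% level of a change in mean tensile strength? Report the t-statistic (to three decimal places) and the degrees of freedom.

H0: μ_d = 0; H1: μ_d ≠ 0 (paired t-test on the differences, two-sided).
t = d̄/(s_d/√n) = 41.6/(53.1/√15) = 3.034
df = n − 1 = 14
Two-sided p-value ≈ 0.009
Since p ≈ 0.009 < α = 0.025, reject H0; the data support H1.

t = 3.034, df = 14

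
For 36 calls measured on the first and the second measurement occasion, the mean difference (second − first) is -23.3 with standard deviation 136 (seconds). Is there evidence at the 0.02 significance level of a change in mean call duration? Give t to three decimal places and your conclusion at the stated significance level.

H0: μ_d = 0; H1: μ_d ≠ 0 (paired t-test on the differences, two-sided).
t = d̄/(s_d/√n) = -23.3/(136/√36) = -1.028
df = n − 1 = 35
Two-sided p-value ≈ 0.3110
Since p ≈ 0.3110 > α = 0.02, fail to reject H0; the evidence is not statistically significant.

t = -1.028; fail to reject H0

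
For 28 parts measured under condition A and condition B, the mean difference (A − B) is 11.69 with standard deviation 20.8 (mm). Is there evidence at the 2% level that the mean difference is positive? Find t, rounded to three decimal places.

2.974

H0: μ_d = 0; H1: μ_d > 0 (paired t-test on the differences, right-tailed).
t = d̄/(s_d/√n) = 11.69/(20.8/√28) = 2.974
df = n − 1 = 27
p-value = P(T ≥ 2.974) ≈ 0.0031
Since p ≈ 0.0031 < α = 0.02, reject H0; the evidence is statistically significant.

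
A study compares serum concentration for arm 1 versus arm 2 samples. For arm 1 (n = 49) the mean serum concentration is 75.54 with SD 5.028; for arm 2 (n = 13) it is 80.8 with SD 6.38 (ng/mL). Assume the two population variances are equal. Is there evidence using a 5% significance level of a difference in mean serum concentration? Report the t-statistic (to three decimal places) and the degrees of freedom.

t = -3.166, df = 60

Let group 1 = arm 1, group 2 = arm 2. H0: μ_1 = μ_2; H1: μ_1 ≠ μ_2 (two-sample pooled-variance t-test, two-sided).
s_p² = [(49−1)·5.028² + (13−1)·6.38²]/(49+13−2) = 28.3655
t = (75.54 − 80.8)/√[28.3655·(1/49 + 1/13)] = -3.166
df = n₁ + n₂ − 2 = 60
Two-sided p-value ≈ 0.0024
Since p ≈ 0.0024 < α = 0.05, reject H0; the evidence is statistically significant.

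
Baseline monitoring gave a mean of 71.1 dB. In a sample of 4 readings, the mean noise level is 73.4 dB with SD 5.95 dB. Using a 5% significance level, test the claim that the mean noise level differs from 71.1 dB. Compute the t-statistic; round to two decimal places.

H0: μ = 71.1; H1: μ ≠ 71.1 (one-sample t-test, two-sided).
t = (x̄ − μ₀)/(s/√n) = (73.4 − 71.1)/(5.95/√4) = 0.77
df = n − 1 = 3
Two-sided p-value ≈ 0.496
Since p ≈ 0.496 > α = 0.05, fail to reject H0; the evidence is not statistically significant.

0.77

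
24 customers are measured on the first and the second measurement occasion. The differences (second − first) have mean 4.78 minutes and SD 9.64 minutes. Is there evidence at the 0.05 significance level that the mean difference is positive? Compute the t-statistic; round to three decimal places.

H0: μ_d = 0; H1: μ_d > 0 (paired t-test on the differences, right-tailed).
t = d̄/(s_d/√n) = 4.78/(9.64/√24) = 2.429
df = n − 1 = 23
p-value = P(T ≥ 2.429) ≈ 0.012
Since p ≈ 0.012 < α = 0.05, reject H0; the data support H1.

2.429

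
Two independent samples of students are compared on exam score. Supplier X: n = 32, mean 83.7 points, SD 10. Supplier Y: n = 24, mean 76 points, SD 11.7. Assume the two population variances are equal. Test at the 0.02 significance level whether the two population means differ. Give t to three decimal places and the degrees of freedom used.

t = 2.651, df = 54

Let group 1 = supplier X, group 2 = supplier Y. H0: μ_1 = μ_2; H1: μ_1 ≠ μ_2 (two-sample pooled-variance t-test, two-sided).
s_p² = [(32−1)·10² + (24−1)·11.7²]/(32+24−2) = 115.712
t = (83.7 − 76)/√[115.712·(1/32 + 1/24)] = 2.651
df = n₁ + n₂ − 2 = 54
Two-sided p-value ≈ 0.0105
Since p ≈ 0.0105 < α = 0.02, reject H0; the data support H1.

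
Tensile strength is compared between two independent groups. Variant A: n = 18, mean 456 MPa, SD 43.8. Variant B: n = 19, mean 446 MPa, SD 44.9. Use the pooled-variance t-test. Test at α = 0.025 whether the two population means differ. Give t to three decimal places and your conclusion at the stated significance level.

t = 0.685; fail to reject H0

Let group 1 = variant A, group 2 = variant B. H0: μ_1 = μ_2; H1: μ_1 ≠ μ_2 (two-sample pooled-variance t-test, two-sided).
s_p² = [(18−1)·43.8² + (19−1)·44.9²]/(18+19−2) = 1968.62
t = (456 − 446)/√[1968.62·(1/18 + 1/19)] = 0.685
df = n₁ + n₂ − 2 = 35
Two-sided p-value ≈ 0.4977
Since p ≈ 0.4977 > α = 0.025, fail to reject H0; the evidence is not statistically significant.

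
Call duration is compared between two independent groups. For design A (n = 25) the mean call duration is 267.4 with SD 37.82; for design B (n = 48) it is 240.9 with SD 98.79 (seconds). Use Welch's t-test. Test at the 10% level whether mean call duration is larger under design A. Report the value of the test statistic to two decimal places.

1.64

Let group 1 = design A, group 2 = design B. H0: μ_1 = μ_2; H1: μ_1 > μ_2 (Welch's two-sample t-test, right-tailed).
t = (x̄_1 − x̄_2)/√(s_1²/n_1 + s_2²/n_2) = (267.4 − 240.9)/√(37.82²/25 + 98.79²/48) = 1.64
Welch–Satterthwaite df ≈ 66.81
p-value = P(T ≥ 1.64) ≈ 0.053
Since p ≈ 0.053 < α = 0.1, reject H0; the data support H1.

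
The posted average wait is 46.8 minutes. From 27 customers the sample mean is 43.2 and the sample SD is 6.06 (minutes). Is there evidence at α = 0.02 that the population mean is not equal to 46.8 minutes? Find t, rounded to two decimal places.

H0: μ = 46.8; H1: μ ≠ 46.8 (one-sample t-test, two-sided).
t = (x̄ − μ₀)/(s/√n) = (43.2 − 46.8)/(6.06/√27) = -3.09
df = n − 1 = 26
Two-sided p-value ≈ 0.005
Since p ≈ 0.005 < α = 0.02, reject H0; the evidence is statistically significant.

-3.09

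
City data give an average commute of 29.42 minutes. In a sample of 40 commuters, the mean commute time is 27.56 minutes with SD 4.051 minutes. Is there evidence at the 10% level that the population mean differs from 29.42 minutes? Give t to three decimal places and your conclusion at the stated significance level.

H0: μ = 29.42; H1: μ ≠ 29.42 (one-sample t-test, two-sided).
t = (x̄ − μ₀)/(s/√n) = (27.56 − 29.42)/(4.051/√40) = -2.904
df = n − 1 = 39
Two-sided p-value ≈ 0.0060
Since p ≈ 0.0060 < α = 0.1, reject H0; the data support H1.

t = -2.904; reject H0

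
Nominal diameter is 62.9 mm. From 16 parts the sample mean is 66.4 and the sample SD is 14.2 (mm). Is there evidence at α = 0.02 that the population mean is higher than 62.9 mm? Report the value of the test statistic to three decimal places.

0.986

H0: μ = 62.9; H1: μ > 62.9 (one-sample t-test, right-tailed).
t = (x̄ − μ₀)/(s/√n) = (66.4 − 62.9)/(14.2/√16) = 0.986
df = n − 1 = 15
p-value = P(T ≥ 0.986) ≈ 0.170
Since p ≈ 0.170 > α = 0.02, fail to reject H0; the data do not provide sufficient evidence against H0.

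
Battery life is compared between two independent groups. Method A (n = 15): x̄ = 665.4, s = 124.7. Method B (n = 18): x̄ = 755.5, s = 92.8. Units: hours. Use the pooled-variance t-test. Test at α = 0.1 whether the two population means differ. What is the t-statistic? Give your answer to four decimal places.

Let group 1 = method A, group 2 = method B. H0: μ_1 = μ_2; H1: μ_1 ≠ μ_2 (two-sample pooled-variance t-test, two-sided).
s_p² = [(15−1)·124.7² + (18−1)·92.8²]/(15+18−2) = 11745.2
t = (665.4 − 755.5)/√[11745.2·(1/15 + 1/18)] = -2.3780
df = n₁ + n₂ − 2 = 31
Two-sided p-value ≈ 0.0238
Since p ≈ 0.0238 < α = 0.1, reject H0; the evidence is statistically significant.

-2.3780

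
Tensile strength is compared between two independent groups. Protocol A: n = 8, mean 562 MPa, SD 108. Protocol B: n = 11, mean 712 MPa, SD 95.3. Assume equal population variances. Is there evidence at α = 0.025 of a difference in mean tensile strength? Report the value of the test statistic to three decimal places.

-3.205

Let group 1 = protocol A, group 2 = protocol B. H0: μ_1 = μ_2; H1: μ_1 ≠ μ_2 (two-sample pooled-variance t-test, two-sided).
s_p² = [(8−1)·108² + (11−1)·95.3²]/(8+11−2) = 10145.2
t = (562 − 712)/√[10145.2·(1/8 + 1/11)] = -3.205
df = n₁ + n₂ − 2 = 17
Two-sided p-value ≈ 0.0052
Since p ≈ 0.0052 < α = 0.025, reject H0; the evidence is statistically significant.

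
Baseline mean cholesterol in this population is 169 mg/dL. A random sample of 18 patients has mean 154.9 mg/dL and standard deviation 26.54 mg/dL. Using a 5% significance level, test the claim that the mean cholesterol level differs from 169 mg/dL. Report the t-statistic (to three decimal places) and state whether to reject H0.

H0: μ = 169; H1: μ ≠ 169 (one-sample t-test, two-sided).
t = (x̄ − μ₀)/(s/√n) = (154.9 − 169)/(26.54/√18) = -2.254
df = n − 1 = 17
Two-sided p-value ≈ 0.0377
Since p ≈ 0.0377 < α = 0.05, reject H0; the evidence is statistically significant.

t = -2.254; reject H0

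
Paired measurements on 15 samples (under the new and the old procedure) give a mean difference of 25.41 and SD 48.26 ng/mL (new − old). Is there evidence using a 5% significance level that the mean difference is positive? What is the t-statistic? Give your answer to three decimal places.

H0: μ_d = 0; H1: μ_d > 0 (paired t-test on the differences, right-tailed).
t = d̄/(s_d/√n) = 25.41/(48.26/√15) = 2.039
df = n − 1 = 14
p-value = P(T ≥ 2.039) ≈ 0.030
Since p ≈ 0.030 < α = 0.05, reject H0; the evidence is statistically significant.

2.039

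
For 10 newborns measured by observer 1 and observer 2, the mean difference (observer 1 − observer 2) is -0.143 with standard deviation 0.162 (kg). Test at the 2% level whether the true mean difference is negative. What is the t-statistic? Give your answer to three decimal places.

-2.791

H0: μ_d = 0; H1: μ_d < 0 (paired t-test on the differences, left-tailed).
t = d̄/(s_d/√n) = -0.143/(0.162/√10) = -2.791
df = n − 1 = 9
p-value = P(T ≤ -2.791) ≈ 0.011
Since p ≈ 0.011 < α = 0.02, reject H0; the data support H1.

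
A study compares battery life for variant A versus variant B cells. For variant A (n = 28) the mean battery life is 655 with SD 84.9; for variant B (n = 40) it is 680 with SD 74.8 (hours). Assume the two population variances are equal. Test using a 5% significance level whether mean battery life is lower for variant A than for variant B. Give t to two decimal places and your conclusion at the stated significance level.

t = -1.28; fail to reject H0

Let group 1 = variant A, group 2 = variant B. H0: μ_1 = μ_2; H1: μ_1 < μ_2 (two-sample pooled-variance t-test, left-tailed).
s_p² = [(28−1)·84.9² + (40−1)·74.8²]/(28+40−2) = 6254.89
t = (655 − 680)/√[6254.89·(1/28 + 1/40)] = -1.28
df = n₁ + n₂ − 2 = 66
p-value = P(T ≤ -1.28) ≈ 0.1020
Since p ≈ 0.1020 > α = 0.05, fail to reject H0; the data do not provide sufficient evidence against H0.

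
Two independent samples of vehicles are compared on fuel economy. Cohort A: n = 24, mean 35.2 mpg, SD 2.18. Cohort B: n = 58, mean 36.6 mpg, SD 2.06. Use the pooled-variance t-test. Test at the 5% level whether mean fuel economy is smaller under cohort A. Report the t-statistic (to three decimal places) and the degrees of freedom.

t = -2.753, df = 80

Let group 1 = cohort A, group 2 = cohort B. H0: μ_1 = μ_2; H1: μ_1 < μ_2 (two-sample pooled-variance t-test, left-tailed).
s_p² = [(24−1)·2.18² + (58−1)·2.06²]/(24+58−2) = 4.38988
t = (35.2 − 36.6)/√[4.38988·(1/24 + 1/58)] = -2.753
df = n₁ + n₂ − 2 = 80
p-value = P(T ≤ -2.753) ≈ 0.004
Since p ≈ 0.004 < α = 0.05, reject H0; the evidence is statistically significant.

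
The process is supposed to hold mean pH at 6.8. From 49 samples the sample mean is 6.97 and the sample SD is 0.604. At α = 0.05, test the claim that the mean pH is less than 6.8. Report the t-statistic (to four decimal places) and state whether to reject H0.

t = 1.9702; fail to reject H0

H0: μ = 6.8; H1: μ < 6.8 (one-sample t-test, left-tailed).
t = (x̄ − μ₀)/(s/√n) = (6.97 − 6.8)/(0.604/√49) = 1.9702
df = n − 1 = 48
p-value = P(T ≤ 1.9702) ≈ 0.973
Since p ≈ 0.973 > α = 0.05, fail to reject H0; the data do not provide sufficient evidence against H0.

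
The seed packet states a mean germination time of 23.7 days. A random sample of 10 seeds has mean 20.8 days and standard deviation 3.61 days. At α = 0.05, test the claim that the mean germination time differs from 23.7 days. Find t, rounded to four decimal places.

-2.5403

H0: μ = 23.7; H1: μ ≠ 23.7 (one-sample t-test, two-sided).
t = (x̄ − μ₀)/(s/√n) = (20.8 − 23.7)/(3.61/√10) = -2.5403
df = n − 1 = 9
Two-sided p-value ≈ 0.0317
Since p ≈ 0.0317 < α = 0.05, reject H0; the evidence is statistically significant.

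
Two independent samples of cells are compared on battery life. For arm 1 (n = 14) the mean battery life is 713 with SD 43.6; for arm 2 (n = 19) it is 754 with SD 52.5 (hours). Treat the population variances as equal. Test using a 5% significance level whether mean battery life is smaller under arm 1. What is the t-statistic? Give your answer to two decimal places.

-2.38

Let group 1 = arm 1, group 2 = arm 2. H0: μ_1 = μ_2; H1: μ_1 < μ_2 (two-sample pooled-variance t-test, left-tailed).
s_p² = [(14−1)·43.6² + (19−1)·52.5²]/(14+19−2) = 2397.58
t = (713 − 754)/√[2397.58·(1/14 + 1/19)] = -2.38
df = n₁ + n₂ − 2 = 31
p-value = P(T ≤ -2.38) ≈ 0.0119
Since p ≈ 0.0119 < α = 0.05, reject H0; the evidence is statistically significant.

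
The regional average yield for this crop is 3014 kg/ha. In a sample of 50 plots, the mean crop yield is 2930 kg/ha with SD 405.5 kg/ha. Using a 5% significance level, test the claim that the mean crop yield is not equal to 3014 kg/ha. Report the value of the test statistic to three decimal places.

-1.465

H0: μ = 3014; H1: μ ≠ 3014 (one-sample t-test, two-sided).
t = (x̄ − μ₀)/(s/√n) = (2930 − 3014)/(405.5/√50) = -1.465
df = n − 1 = 49
Two-sided p-value ≈ 0.1494
Since p ≈ 0.1494 > α = 0.05, fail to reject H0; the data do not provide sufficient evidence against H0.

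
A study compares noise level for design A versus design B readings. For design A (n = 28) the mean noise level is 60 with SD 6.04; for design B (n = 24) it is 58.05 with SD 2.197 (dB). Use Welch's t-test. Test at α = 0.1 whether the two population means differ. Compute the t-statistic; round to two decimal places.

Let group 1 = design A, group 2 = design B. H0: μ_1 = μ_2; H1: μ_1 ≠ μ_2 (Welch's two-sample t-test, two-sided).
t = (x̄_1 − x̄_2)/√(s_1²/n_1 + s_2²/n_2) = (60 − 58.05)/√(6.04²/28 + 2.197²/24) = 1.59
Welch–Satterthwaite df ≈ 35.00
Two-sided p-value ≈ 0.1208
Since p ≈ 0.1208 > α = 0.1, fail to reject H0; the evidence is not statistically significant.

1.59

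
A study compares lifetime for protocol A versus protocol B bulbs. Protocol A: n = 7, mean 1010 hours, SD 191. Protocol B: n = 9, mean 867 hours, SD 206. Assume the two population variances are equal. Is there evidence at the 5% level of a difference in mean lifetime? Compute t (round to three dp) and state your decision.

t = 1.421; fail to reject H0

Let group 1 = protocol A, group 2 = protocol B. H0: μ_1 = μ_2; H1: μ_1 ≠ μ_2 (two-sample pooled-variance t-test, two-sided).
s_p² = [(7−1)·191² + (9−1)·206²]/(7+9−2) = 39883.9
t = (1010 − 867)/√[39883.9·(1/7 + 1/9)] = 1.421
df = n₁ + n₂ − 2 = 14
Two-sided p-value ≈ 0.1772
Since p ≈ 0.1772 > α = 0.05, fail to reject H0; the evidence is not statistically significant.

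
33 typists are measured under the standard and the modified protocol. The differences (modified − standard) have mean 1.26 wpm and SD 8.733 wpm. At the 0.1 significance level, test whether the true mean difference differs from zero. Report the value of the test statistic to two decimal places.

0.83

H0: μ_d = 0; H1: μ_d ≠ 0 (paired t-test on the differences, two-sided).
t = d̄/(s_d/√n) = 1.26/(8.733/√33) = 0.83
df = n − 1 = 32
Two-sided p-value ≈ 0.4133
Since p ≈ 0.4133 > α = 0.1, fail to reject H0; the evidence is not statistically significant.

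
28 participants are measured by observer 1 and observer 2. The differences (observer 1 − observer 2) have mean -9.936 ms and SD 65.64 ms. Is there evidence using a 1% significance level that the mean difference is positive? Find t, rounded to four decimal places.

H0: μ_d = 0; H1: μ_d > 0 (paired t-test on the differences, right-tailed).
t = d̄/(s_d/√n) = -9.936/(65.64/√28) = -0.8010
df = n − 1 = 27
p-value = P(T ≥ -0.8010) ≈ 0.7849
Since p ≈ 0.7849 > α = 0.01, fail to reject H0; the evidence is not statistically significant.

-0.8010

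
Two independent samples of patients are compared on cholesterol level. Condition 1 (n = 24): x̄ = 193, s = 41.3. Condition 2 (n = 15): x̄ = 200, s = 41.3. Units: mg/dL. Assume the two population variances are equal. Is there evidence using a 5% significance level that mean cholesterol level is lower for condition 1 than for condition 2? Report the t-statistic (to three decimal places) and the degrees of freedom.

Let group 1 = condition 1, group 2 = condition 2. H0: μ_1 = μ_2; H1: μ_1 < μ_2 (two-sample pooled-variance t-test, left-tailed).
s_p² = [(24−1)·41.3² + (15−1)·41.3²]/(24+15−2) = 1705.69
t = (193 − 200)/√[1705.69·(1/24 + 1/15)] = -0.515
df = n₁ + n₂ − 2 = 37
p-value = P(T ≤ -0.515) ≈ 0.3048
Since p ≈ 0.3048 > α = 0.05, fail to reject H0; the data do not provide sufficient evidence against H0.

t = -0.515, df = 37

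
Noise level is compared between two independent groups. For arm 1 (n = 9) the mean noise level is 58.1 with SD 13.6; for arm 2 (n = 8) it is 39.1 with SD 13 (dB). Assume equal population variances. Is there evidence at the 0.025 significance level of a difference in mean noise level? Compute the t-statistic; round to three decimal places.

Let group 1 = arm 1, group 2 = arm 2. H0: μ_1 = μ_2; H1: μ_1 ≠ μ_2 (two-sample pooled-variance t-test, two-sided).
s_p² = [(9−1)·13.6² + (8−1)·13²]/(9+8−2) = 177.512
t = (58.1 − 39.1)/√[177.512·(1/9 + 1/8)] = 2.935
df = n₁ + n₂ − 2 = 15
Two-sided p-value ≈ 0.0102
Since p ≈ 0.0102 < α = 0.025, reject H0; the evidence is statistically significant.

2.935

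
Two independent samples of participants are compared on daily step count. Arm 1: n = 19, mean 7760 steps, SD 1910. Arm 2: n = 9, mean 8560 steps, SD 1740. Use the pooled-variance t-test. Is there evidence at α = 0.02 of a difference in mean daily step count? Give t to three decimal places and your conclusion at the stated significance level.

Let group 1 = arm 1, group 2 = arm 2. H0: μ_1 = μ_2; H1: μ_1 ≠ μ_2 (two-sample pooled-variance t-test, two-sided).
s_p² = [(19−1)·1910² + (9−1)·1740²]/(19+9−2) = 3457180
t = (7760 − 8560)/√[3457180·(1/19 + 1/9)] = -1.063
df = n₁ + n₂ − 2 = 26
Two-sided p-value ≈ 0.297
Since p ≈ 0.297 > α = 0.02, fail to reject H0; the data do not provide sufficient evidence against H0.

t = -1.063; fail to reject H0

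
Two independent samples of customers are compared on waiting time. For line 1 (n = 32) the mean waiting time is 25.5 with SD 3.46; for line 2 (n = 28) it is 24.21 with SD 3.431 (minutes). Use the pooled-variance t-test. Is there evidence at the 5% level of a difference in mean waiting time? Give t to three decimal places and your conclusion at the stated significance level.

Let group 1 = line 1, group 2 = line 2. H0: μ_1 = μ_2; H1: μ_1 ≠ μ_2 (two-sample pooled-variance t-test, two-sided).
s_p² = [(32−1)·3.46² + (28−1)·3.431²]/(32+28−2) = 11.8786
t = (25.5 − 24.21)/√[11.8786·(1/32 + 1/28)] = 1.446
df = n₁ + n₂ − 2 = 58
Two-sided p-value ≈ 0.1535
Since p ≈ 0.1535 > α = 0.05, fail to reject H0; the evidence is not statistically significant.

t = 1.446; fail to reject H0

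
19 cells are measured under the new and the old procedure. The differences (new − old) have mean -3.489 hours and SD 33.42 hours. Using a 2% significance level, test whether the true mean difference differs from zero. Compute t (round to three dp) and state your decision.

H0: μ_d = 0; H1: μ_d ≠ 0 (paired t-test on the differences, two-sided).
t = d̄/(s_d/√n) = -3.489/(33.42/√19) = -0.455
df = n − 1 = 18
Two-sided p-value ≈ 0.6545
Since p ≈ 0.6545 > α = 0.02, fail to reject H0; the evidence is not statistically significant.

t = -0.455; fail to reject H0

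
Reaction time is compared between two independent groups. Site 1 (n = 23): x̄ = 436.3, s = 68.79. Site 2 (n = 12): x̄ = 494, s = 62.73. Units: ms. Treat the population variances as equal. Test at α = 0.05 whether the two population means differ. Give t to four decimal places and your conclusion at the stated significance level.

t = -2.4245; reject H0

Let group 1 = site 1, group 2 = site 2. H0: μ_1 = μ_2; H1: μ_1 ≠ μ_2 (two-sample pooled-variance t-test, two-sided).
s_p² = [(23−1)·68.79² + (12−1)·62.73²]/(23+12−2) = 4466.39
t = (436.3 − 494)/√[4466.39·(1/23 + 1/12)] = -2.4245
df = n₁ + n₂ − 2 = 33
Two-sided p-value ≈ 0.021
Since p ≈ 0.021 < α = 0.05, reject H0; the evidence is statistically significant.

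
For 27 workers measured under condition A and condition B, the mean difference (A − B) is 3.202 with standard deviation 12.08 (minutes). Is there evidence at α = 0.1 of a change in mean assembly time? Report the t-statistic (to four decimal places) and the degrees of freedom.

H0: μ_d = 0; H1: μ_d ≠ 0 (paired t-test on the differences, two-sided).
t = d̄/(s_d/√n) = 3.202/(12.08/√27) = 1.3773
df = n − 1 = 26
Two-sided p-value ≈ 0.1802
Since p ≈ 0.1802 > α = 0.1, fail to reject H0; the data do not provide sufficient evidence against H0.

t = 1.3773, df = 26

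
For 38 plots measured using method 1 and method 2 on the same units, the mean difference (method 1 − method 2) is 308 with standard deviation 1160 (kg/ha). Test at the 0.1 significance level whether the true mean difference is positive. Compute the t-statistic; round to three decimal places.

1.637

H0: μ_d = 0; H1: μ_d > 0 (paired t-test on the differences, right-tailed).
t = d̄/(s_d/√n) = 308/(1160/√38) = 1.637
df = n − 1 = 37
p-value = P(T ≥ 1.637) ≈ 0.055
Since p ≈ 0.055 < α = 0.1, reject H0; the evidence is statistically significant.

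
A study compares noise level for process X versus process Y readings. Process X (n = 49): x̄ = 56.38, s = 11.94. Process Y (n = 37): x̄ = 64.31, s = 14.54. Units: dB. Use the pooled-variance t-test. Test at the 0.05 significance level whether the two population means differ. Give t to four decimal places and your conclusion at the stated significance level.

Let group 1 = process X, group 2 = process Y. H0: μ_1 = μ_2; H1: μ_1 ≠ μ_2 (two-sample pooled-variance t-test, two-sided).
s_p² = [(49−1)·11.94² + (37−1)·14.54²]/(49+37−2) = 172.07
t = (56.38 − 64.31)/√[172.07·(1/49 + 1/37)] = -2.7757
df = n₁ + n₂ − 2 = 84
Two-sided p-value ≈ 0.007
Since p ≈ 0.007 < α = 0.05, reject H0; the data support H1.

t = -2.7757; reject H0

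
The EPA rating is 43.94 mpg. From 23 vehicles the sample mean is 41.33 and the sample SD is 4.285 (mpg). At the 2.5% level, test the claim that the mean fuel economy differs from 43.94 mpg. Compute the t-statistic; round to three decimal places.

-2.921

H0: μ = 43.94; H1: μ ≠ 43.94 (one-sample t-test, two-sided).
t = (x̄ − μ₀)/(s/√n) = (41.33 − 43.94)/(4.285/√23) = -2.921
df = n − 1 = 22
Two-sided p-value ≈ 0.0079
Since p ≈ 0.0079 < α = 0.025, reject H0; the evidence is statistically significant.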